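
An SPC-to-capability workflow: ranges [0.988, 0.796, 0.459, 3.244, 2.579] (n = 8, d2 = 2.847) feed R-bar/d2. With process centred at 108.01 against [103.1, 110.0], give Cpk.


R_bar = (0.988 + 0.796 + 0.459 + 3.244 + 2.579) / 5 = 1.6132
sigma = R_bar / d2 = 1.6132 / 2.847 = 0.56663154
Cp = (USL - LSL)/(6*sigma) = (110.0 - 103.1)/(6*0.56663154) = 2.0295
Cpu = (110.0 - 108.01)/(3*0.56663154) = 1.1707
Cpl = (108.01 - 103.1)/(3*0.56663154) = 2.8884
Cpk = min(Cpu, Cpl) = 1.1707

1.1707


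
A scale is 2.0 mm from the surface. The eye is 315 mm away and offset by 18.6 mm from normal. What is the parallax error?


error = h * offset / d
= 2.0 * 18.6 / 315
= 0.1181

0.1181


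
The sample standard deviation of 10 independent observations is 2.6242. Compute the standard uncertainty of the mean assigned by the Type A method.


u_A = s / sqrt(n)
u_A = 2.6242 / sqrt(10)
u_A = 2.6242 / 3.1622777
u_A = 0.8298

0.8298


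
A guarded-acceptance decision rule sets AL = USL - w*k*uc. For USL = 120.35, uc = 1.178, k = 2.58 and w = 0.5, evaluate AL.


U = k * uc = 2.58 * 1.178 = 3.03924
guard band g = w * U = 0.5 * 3.03924 = 1.51962
AL = USL - g = 120.35 - 1.51962
AL = 118.8304

118.8304


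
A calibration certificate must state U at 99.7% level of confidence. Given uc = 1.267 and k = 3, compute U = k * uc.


U = k * uc
U = 3 * 1.267
U = 3.8010

3.8010


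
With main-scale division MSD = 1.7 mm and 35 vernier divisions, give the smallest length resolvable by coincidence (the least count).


LC = MSD / n_div
= 1.7 / 35
= 0.0486

0.0486


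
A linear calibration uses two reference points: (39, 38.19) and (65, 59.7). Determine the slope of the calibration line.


slope = (y2 - y1) / (x2 - x1)
= (59.7 - 38.19) / (65 - 39)
= 21.5100 / 26
= 0.8273

0.8273


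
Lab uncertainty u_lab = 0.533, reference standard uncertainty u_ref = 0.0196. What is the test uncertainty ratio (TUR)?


TUR = u_lab / u_ref
= 0.533 / 0.0196
= 27.1939

27.1939


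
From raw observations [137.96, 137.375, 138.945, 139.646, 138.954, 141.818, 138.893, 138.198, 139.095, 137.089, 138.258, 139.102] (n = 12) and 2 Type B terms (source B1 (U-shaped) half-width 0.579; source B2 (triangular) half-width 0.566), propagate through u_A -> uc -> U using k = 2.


mean = (137.96 + 137.375 + 138.945 + 139.646 + 138.954 + 141.818 + 138.893 + 138.198 + 139.095 + 137.089 + 138.258 + 139.102) / 12 = 138.77775
s = sqrt(sum((x - mean)^2)/(n-1)) = 1.2198969
u_A = s / sqrt(n) = 1.2198969 / sqrt(12) = 0.3521539
u_B1 = 0.579 / sqrt(2) = 0.40941483
u_B2 = 0.566 / sqrt(6) = 0.23106853
uc = sqrt(0.3521539^2 + 0.40941483^2 + 0.23106853^2) = 0.58738875
U = k * uc = 2 * 0.58738875
U = 1.1748

1.1748


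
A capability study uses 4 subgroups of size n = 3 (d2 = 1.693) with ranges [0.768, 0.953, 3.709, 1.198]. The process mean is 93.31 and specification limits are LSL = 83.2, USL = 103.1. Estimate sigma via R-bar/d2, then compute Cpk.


R_bar = (0.768 + 0.953 + 3.709 + 1.198) / 4 = 1.657
sigma = R_bar / d2 = 1.657 / 1.693 = 0.97873597
Cp = (USL - LSL)/(6*sigma) = (103.1 - 83.2)/(6*0.97873597) = 3.3887
Cpu = (103.1 - 93.31)/(3*0.97873597) = 3.3342
Cpl = (93.31 - 83.2)/(3*0.97873597) = 3.4432
Cpk = min(Cpu, Cpl) = 3.3342

3.3342


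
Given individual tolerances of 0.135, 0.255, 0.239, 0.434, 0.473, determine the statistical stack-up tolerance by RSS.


RSS = sqrt(0.135^2 + 0.255^2 + 0.239^2 + 0.434^2 + 0.473^2)
= sqrt(0.552456)
= 0.7433

0.7433


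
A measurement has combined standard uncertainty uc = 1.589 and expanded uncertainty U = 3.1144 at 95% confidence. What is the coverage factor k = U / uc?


k = U / uc
k = 3.1144 / 1.589
k = 1.96

1.96


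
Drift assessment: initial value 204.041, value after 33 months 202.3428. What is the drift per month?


rate = (v2 - v1) / months
= (202.3428 - 204.041) / 33
= -1.6982 / 33
= -0.0515

-0.0515


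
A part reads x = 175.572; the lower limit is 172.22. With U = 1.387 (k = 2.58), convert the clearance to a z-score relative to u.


u = U / k = 1.387 / 2.58 = 0.5375969
margin = |LSL - x| = |172.22 - 175.572| = 3.352
z = margin / u = 3.352 / 0.5375969
z = 6.2352

6.2352


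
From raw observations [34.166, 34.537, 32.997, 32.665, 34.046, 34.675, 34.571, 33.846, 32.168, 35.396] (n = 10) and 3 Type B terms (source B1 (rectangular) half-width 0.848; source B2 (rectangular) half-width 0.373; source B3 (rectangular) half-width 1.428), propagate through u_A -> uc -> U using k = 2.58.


mean = (34.166 + 34.537 + 32.997 + 32.665 + 34.046 + 34.675 + 34.571 + 33.846 + 32.168 + 35.396) / 10 = 33.9067
s = sqrt(sum((x - mean)^2)/(n-1)) = 1.0071769
u_A = s / sqrt(n) = 1.0071769 / sqrt(10) = 0.3184973
u_B1 = 0.848 / sqrt(3) = 0.48959303
u_B2 = 0.373 / sqrt(3) = 0.21535165
u_B3 = 1.428 / sqrt(3) = 0.82445618
uc = sqrt(0.3184973^2 + 0.48959303^2 + 0.21535165^2 + 0.82445618^2) = 1.0330761
U = k * uc = 2.58 * 1.0330761
U = 2.6653

2.6653


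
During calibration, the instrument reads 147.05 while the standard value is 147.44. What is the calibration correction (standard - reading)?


Correction = standard - reading
= 147.44 - 147.05
= 0.3900

0.3900


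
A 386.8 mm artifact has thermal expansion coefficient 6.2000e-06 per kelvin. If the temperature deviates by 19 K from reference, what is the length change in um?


dL = L * alpha * dT
= 386.8 * 6.2000e-06 * 19
= 0.0455650 mm
dL_um = 0.0455650 * 1000 = 45.5650 um

45.5650


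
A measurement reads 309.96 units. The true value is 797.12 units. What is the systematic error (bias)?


Systematic error = measured - true
= 309.96 - 797.12
= -487.1600

-487.1600


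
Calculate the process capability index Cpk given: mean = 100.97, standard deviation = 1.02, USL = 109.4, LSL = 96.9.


Cpu = (USL - mean) / (3*sigma) = (109.4 - 100.97) / (3*1.02) = 2.7549
Cpl = (mean - LSL) / (3*sigma) = (100.97 - 96.9) / (3*1.02) = 1.3301
Cpk = min(Cpu, Cpl) = 1.3301

1.3301


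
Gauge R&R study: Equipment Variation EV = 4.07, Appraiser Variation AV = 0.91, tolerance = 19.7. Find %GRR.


GRR = sqrt(EV^2 + AV^2) = sqrt(4.07^2 + 0.91^2) = 4.1704916
%GRR = GRR / tol * 100 = 4.1704916 / 19.7 * 100
%GRR = 21.1700

21.1700


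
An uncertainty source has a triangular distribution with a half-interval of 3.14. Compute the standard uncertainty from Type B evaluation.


u_B = half_width / sqrt(6)
u_B = 3.14 / 2.4494897
u_B = 1.2819

1.2819


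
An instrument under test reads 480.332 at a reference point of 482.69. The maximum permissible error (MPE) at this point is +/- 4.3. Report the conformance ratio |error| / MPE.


e = indication - reference = 480.332 - 482.69 = -2.3580
|e| = 2.3580
ratio = |e| / MPE = 2.3580 / 4.3
ratio = 0.5484

0.5484


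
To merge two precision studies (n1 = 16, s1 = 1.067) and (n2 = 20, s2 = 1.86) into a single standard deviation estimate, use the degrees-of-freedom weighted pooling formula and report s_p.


s_p = sqrt(((n1-1)*s1^2 + (n2-1)*s2^2) / (n1+n2-2))
numerator = (16-1)*1.067^2 + (20-1)*1.86^2 = 17.077335 + 65.7324 = 82.809735
denominator = 16 + 20 - 2 = 34
s_p^2 = 82.809735 / 34 = 2.4355804
s_p = sqrt(2.4355804) = 1.5606

1.5606


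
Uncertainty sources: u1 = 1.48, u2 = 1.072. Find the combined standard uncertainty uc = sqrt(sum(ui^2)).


uc = sqrt(1.48^2 + 1.072^2)
uc = sqrt(3.339584)
uc = 1.8275

1.8275


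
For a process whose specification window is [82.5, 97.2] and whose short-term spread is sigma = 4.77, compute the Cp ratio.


Cp = (USL - LSL) / (6 * sigma)
= (97.2 - 82.5) / (6 * 4.77)
= 14.7000 / 28.6200
= 0.5136

0.5136


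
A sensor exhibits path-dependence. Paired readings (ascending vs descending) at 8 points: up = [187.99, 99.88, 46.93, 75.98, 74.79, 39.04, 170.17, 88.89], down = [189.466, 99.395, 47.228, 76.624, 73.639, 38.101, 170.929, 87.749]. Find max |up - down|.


|187.99 - 189.466| = 1.4760
|99.88 - 99.395| = 0.4850
|46.93 - 47.228| = 0.2980
|75.98 - 76.624| = 0.6440
|74.79 - 73.639| = 1.1510
|39.04 - 38.101| = 0.9390
|170.17 - 170.929| = 0.7590
|88.89 - 87.749| = 1.1410
hysteresis = max(diffs) = 1.4760

1.4760


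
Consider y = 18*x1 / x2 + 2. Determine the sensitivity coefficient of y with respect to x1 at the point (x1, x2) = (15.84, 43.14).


y = 18*x1 / x2 + 2
dy/dx1 = 18/x2
Evaluate at x2 = 43.14: c1 = 18 / 43.14
c1 = 0.4172

0.4172


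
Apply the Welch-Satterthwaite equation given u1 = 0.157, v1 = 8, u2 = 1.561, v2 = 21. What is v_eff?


uc = sqrt(u1^2 + u2^2) = sqrt(0.157^2 + 1.561^2) = 1.5688754
v_eff = uc^4 / (u1^4/v1 + u2^4/v2)
= 1.5688754^4 / (0.157^4/8 + 1.561^4/21)
= 6.0583424 / 0.28281924
v_eff = 21.4213

21.4213


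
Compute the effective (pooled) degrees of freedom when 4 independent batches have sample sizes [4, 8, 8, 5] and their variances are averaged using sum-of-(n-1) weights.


nu = sum_i (n_i - 1)
nu = ((4 - 1) + (8 - 1) + (8 - 1) + (5 - 1))
nu = 3 + 7 + 7 + 4
nu = 21

21


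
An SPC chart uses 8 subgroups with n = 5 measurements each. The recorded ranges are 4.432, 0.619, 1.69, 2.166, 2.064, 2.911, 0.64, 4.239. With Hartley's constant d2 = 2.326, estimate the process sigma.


R_bar = (4.432 + 0.619 + 1.69 + 2.166 + 2.064 + 2.911 + 0.64 + 4.239) / 8
R_bar = 18.761 / 8 = 2.345125
sigma_hat = R_bar / d2 = 2.345125 / 2.326 = 1.0082

1.0082


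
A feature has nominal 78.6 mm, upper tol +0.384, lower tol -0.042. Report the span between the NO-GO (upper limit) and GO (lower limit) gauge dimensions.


GO = nominal - lower_tol (smallest hole = maximum material condition)
GO = 78.6 - 0.042 = 78.558
NO-GO = nominal + upper_tol (largest hole = least material condition)
NO-GO = 78.6 + 0.384 = 78.984
spread = NO-GO - GO = 78.984 - 78.558 = 0.4260

0.4260


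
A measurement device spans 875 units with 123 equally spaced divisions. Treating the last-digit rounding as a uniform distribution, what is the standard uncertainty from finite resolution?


resolution = range / divisions
resolution = 875 / 123 = 7.1138211
u_res = resolution / (2*sqrt(3))
u_res = 7.1138211 / 3.4641016
u_res = 2.0536

2.0536


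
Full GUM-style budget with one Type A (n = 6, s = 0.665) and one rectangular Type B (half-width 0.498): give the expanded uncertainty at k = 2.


u_A = s / sqrt(n) = 0.665 / sqrt(6) = 0.27148511
u_B = half_width / sqrt(3) = 0.498 / sqrt(3) = 0.28752043
uc = sqrt(u_A^2 + u_B^2) = sqrt(0.27148511^2 + 0.28752043^2) = 0.3954392
U = k * uc = 2 * 0.3954392
U = 0.7909

0.7909


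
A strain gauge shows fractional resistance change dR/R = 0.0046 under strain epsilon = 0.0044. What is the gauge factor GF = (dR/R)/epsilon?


GF = (dR/R) / epsilon
= 0.0046 / 0.0044
= 1.0455

1.0455


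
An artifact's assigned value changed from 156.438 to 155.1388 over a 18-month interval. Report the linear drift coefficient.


rate = (v2 - v1) / months
= (155.1388 - 156.438) / 18
= -1.2992 / 18
= -0.0722

-0.0722


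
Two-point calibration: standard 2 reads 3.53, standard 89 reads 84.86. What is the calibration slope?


slope = (y2 - y1) / (x2 - x1)
= (84.86 - 3.53) / (89 - 2)
= 81.3300 / 87
= 0.9348

0.9348


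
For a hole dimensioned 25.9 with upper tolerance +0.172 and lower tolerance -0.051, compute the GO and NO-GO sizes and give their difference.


GO = nominal - lower_tol (smallest hole = maximum material condition)
GO = 25.9 - 0.051 = 25.849
NO-GO = nominal + upper_tol (largest hole = least material condition)
NO-GO = 25.9 + 0.172 = 26.072
spread = NO-GO - GO = 26.072 - 25.849 = 0.2230

0.2230


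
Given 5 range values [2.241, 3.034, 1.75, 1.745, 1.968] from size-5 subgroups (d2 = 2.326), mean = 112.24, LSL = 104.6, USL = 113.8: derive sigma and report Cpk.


R_bar = (2.241 + 3.034 + 1.75 + 1.745 + 1.968) / 5 = 2.1476
sigma = R_bar / d2 = 2.1476 / 2.326 = 0.92330181
Cp = (USL - LSL)/(6*sigma) = (113.8 - 104.6)/(6*0.92330181) = 1.6607
Cpu = (113.8 - 112.24)/(3*0.92330181) = 0.5632
Cpl = (112.24 - 104.6)/(3*0.92330181) = 2.7582
Cpk = min(Cpu, Cpl) = 0.5632

0.5632


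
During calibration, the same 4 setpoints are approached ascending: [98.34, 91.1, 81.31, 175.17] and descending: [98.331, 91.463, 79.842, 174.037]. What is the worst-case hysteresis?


|98.34 - 98.331| = 0.0090
|91.1 - 91.463| = 0.3630
|81.31 - 79.842| = 1.4680
|175.17 - 174.037| = 1.1330
hysteresis = max(diffs) = 1.4680

1.4680


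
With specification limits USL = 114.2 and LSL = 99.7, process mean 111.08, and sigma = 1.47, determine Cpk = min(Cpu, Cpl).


Cpu = (USL - mean) / (3*sigma) = (114.2 - 111.08) / (3*1.47) = 0.7075
Cpl = (mean - LSL) / (3*sigma) = (111.08 - 99.7) / (3*1.47) = 2.5805
Cpk = min(Cpu, Cpl) = 0.7075

0.7075


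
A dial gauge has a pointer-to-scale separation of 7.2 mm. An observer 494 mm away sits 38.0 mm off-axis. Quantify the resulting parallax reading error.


error = h * offset / d
= 7.2 * 38.0 / 494
= 0.5538

0.5538


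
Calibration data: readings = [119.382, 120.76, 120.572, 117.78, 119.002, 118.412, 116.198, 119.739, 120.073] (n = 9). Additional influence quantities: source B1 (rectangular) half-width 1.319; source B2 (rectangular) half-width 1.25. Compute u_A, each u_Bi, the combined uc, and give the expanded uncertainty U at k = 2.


mean = (119.382 + 120.76 + 120.572 + 117.78 + 119.002 + 118.412 + 116.198 + 119.739 + 120.073) / 9 = 119.102
s = sqrt(sum((x - mean)^2)/(n-1)) = 1.4579041
u_A = s / sqrt(n) = 1.4579041 / sqrt(9) = 0.48596803
u_B1 = 1.319 / sqrt(3) = 0.76152501
u_B2 = 1.25 / sqrt(3) = 0.72168784
uc = sqrt(0.48596803^2 + 0.76152501^2 + 0.72168784^2) = 1.156252
U = k * uc = 2 * 1.156252
U = 2.3125

2.3125


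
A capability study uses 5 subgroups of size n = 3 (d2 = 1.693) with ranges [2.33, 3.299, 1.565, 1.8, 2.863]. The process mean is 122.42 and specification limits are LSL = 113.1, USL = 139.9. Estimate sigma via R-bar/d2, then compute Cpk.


R_bar = (2.33 + 3.299 + 1.565 + 1.8 + 2.863) / 5 = 2.3714
sigma = R_bar / d2 = 2.3714 / 1.693 = 1.4007088
Cp = (USL - LSL)/(6*sigma) = (139.9 - 113.1)/(6*1.4007088) = 3.1889
Cpu = (139.9 - 122.42)/(3*1.4007088) = 4.1598
Cpl = (122.42 - 113.1)/(3*1.4007088) = 2.2179
Cpk = min(Cpu, Cpl) = 2.2179

2.2179


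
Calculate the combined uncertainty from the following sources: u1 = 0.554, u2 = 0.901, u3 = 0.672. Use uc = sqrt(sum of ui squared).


uc = sqrt(0.554^2 + 0.901^2 + 0.672^2)
uc = sqrt(1.570301)
uc = 1.2531

1.2531


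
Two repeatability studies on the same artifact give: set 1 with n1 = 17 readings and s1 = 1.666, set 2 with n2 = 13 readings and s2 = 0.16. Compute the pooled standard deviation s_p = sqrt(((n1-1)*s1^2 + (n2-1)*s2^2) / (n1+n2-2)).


s_p = sqrt(((n1-1)*s1^2 + (n2-1)*s2^2) / (n1+n2-2))
numerator = (17-1)*1.666^2 + (13-1)*0.16^2 = 44.408896 + 0.3072 = 44.716096
denominator = 17 + 13 - 2 = 28
s_p^2 = 44.716096 / 28 = 1.5970034
s_p = sqrt(1.5970034) = 1.2637

1.2637


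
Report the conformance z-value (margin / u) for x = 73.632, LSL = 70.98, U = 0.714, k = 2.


u = U / k = 0.714 / 2 = 0.357
margin = |LSL - x| = |70.98 - 73.632| = 2.652
z = margin / u = 2.652 / 0.357
z = 7.4286

7.4286


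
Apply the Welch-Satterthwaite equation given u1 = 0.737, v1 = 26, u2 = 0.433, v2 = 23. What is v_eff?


uc = sqrt(u1^2 + u2^2) = sqrt(0.737^2 + 0.433^2) = 0.85478535
v_eff = uc^4 / (u1^4/v1 + u2^4/v2)
= 0.85478535^4 / (0.737^4/26 + 0.433^4/23)
= 0.53386111 / 0.01287576
v_eff = 41.4625

41.4625


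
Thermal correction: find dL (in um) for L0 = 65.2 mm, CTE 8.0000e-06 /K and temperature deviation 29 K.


dL = L * alpha * dT
= 65.2 * 8.0000e-06 * 29
= 0.0151264 mm
dL_um = 0.0151264 * 1000 = 15.1264 um

15.1264


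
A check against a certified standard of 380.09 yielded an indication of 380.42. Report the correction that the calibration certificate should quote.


Correction = standard - reading
= 380.09 - 380.42
= -0.3300

-0.3300


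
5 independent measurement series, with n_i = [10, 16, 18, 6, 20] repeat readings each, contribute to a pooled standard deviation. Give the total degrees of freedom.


nu = sum_i (n_i - 1)
nu = ((10 - 1) + (16 - 1) + (18 - 1) + (6 - 1) + (20 - 1))
nu = 9 + 15 + 17 + 5 + 19
nu = 65

65


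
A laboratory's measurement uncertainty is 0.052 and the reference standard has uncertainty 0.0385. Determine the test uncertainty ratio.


TUR = u_lab / u_ref
= 0.052 / 0.0385
= 1.3506

1.3506


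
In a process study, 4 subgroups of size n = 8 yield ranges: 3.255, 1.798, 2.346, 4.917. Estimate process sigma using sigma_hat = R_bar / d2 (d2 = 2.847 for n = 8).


R_bar = (3.255 + 1.798 + 2.346 + 4.917) / 4
R_bar = 12.316 / 4 = 3.079
sigma_hat = R_bar / d2 = 3.079 / 2.847 = 1.0815

1.0815


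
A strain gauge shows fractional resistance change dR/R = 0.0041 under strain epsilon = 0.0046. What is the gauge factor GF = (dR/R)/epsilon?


GF = (dR/R) / epsilon
= 0.0041 / 0.0046
= 0.8913

0.8913


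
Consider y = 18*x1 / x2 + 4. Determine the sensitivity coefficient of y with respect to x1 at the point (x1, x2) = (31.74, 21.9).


y = 18*x1 / x2 + 4
dy/dx1 = 18/x2
Evaluate at x2 = 21.9: c1 = 18 / 21.9
c1 = 0.8219

0.8219


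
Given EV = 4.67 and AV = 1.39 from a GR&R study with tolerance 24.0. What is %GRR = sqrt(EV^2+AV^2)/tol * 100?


GRR = sqrt(EV^2 + AV^2) = sqrt(4.67^2 + 1.39^2) = 4.8724737
%GRR = GRR / tol * 100 = 4.8724737 / 24.0 * 100
%GRR = 20.3020

20.3020


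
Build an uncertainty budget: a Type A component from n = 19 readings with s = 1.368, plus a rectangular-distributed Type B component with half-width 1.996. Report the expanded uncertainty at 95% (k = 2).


u_A = s / sqrt(n) = 1.368 / sqrt(19) = 0.31384072
u_B = half_width / sqrt(3) = 1.996 / sqrt(3) = 1.1523911
uc = sqrt(u_A^2 + u_B^2) = sqrt(0.31384072^2 + 1.1523911^2) = 1.1943623
U = k * uc = 2 * 1.1943623
U = 2.3887

2.3887


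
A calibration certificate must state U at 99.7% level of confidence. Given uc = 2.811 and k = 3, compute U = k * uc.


U = k * uc
U = 3 * 2.811
U = 8.4330

8.4330


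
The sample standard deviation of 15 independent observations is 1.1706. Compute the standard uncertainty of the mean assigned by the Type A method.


u_A = s / sqrt(n)
u_A = 1.1706 / sqrt(15)
u_A = 1.1706 / 3.8729833
u_A = 0.3022

0.3022


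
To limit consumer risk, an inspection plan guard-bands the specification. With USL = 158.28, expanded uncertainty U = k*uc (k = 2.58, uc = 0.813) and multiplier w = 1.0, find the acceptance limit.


U = k * uc = 2.58 * 0.813 = 2.09754
guard band g = w * U = 1.0 * 2.09754 = 2.09754
AL = USL - g = 158.28 - 2.09754
AL = 156.1825

156.1825


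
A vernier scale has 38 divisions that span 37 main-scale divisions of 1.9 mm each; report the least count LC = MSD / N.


LC = MSD / n_div
= 1.9 / 38
= 0.0500

0.0500


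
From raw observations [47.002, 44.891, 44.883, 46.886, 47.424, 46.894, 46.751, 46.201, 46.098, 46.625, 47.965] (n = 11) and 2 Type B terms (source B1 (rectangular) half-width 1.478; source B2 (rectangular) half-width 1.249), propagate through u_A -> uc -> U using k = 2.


mean = (47.002 + 44.891 + 44.883 + 46.886 + 47.424 + 46.894 + 46.751 + 46.201 + 46.098 + 46.625 + 47.965) / 11 = 46.51090909
s = sqrt(sum((x - mean)^2)/(n-1)) = 0.95331678
u_A = s / sqrt(n) = 0.95331678 / sqrt(11) = 0.28743582
u_B1 = 1.478 / sqrt(3) = 0.8533237
u_B2 = 1.249 / sqrt(3) = 0.72111049
uc = sqrt(0.28743582^2 + 0.8533237^2 + 0.72111049^2) = 1.1535948
U = k * uc = 2 * 1.1535948
U = 2.3072

2.3072


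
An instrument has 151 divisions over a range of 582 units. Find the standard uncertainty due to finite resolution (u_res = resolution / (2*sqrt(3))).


resolution = range / divisions
resolution = 582 / 151 = 3.8543046
u_res = resolution / (2*sqrt(3))
u_res = 3.8543046 / 3.4641016
u_res = 1.1126

1.1126


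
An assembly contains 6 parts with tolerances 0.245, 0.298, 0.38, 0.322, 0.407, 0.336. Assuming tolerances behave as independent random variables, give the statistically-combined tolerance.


RSS = sqrt(0.245^2 + 0.298^2 + 0.38^2 + 0.322^2 + 0.407^2 + 0.336^2)
= sqrt(0.675458)
= 0.8219

0.8219


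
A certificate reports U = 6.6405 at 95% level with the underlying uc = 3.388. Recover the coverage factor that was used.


k = U / uc
k = 6.6405 / 3.388
k = 1.96

1.96


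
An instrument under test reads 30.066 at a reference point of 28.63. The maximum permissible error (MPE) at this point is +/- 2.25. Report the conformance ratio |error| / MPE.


e = indication - reference = 30.066 - 28.63 = 1.4360
|e| = 1.4360
ratio = |e| / MPE = 1.4360 / 2.25
ratio = 0.6382

0.6382


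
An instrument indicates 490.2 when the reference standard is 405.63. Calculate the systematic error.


Systematic error = measured - true
= 490.2 - 405.63
= 84.5700

84.5700


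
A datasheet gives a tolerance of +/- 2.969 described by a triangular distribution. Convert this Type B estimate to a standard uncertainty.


u_B = half_width / sqrt(6)
u_B = 2.969 / 2.4494897
u_B = 1.2121

1.2121


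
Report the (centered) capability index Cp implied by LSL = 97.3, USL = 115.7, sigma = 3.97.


Cp = (USL - LSL) / (6 * sigma)
= (115.7 - 97.3) / (6 * 3.97)
= 18.4000 / 23.8200
= 0.7725

0.7725


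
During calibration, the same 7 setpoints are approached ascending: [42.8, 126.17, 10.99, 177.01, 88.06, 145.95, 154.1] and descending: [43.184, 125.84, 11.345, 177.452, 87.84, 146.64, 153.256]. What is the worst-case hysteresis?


|42.8 - 43.184| = 0.3840
|126.17 - 125.84| = 0.3300
|10.99 - 11.345| = 0.3550
|177.01 - 177.452| = 0.4420
|88.06 - 87.84| = 0.2200
|145.95 - 146.64| = 0.6900
|154.1 - 153.256| = 0.8440
hysteresis = max(diffs) = 0.8440

0.8440


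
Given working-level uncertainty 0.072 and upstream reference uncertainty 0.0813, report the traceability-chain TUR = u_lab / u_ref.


TUR = u_lab / u_ref
= 0.072 / 0.0813
= 0.8856

0.8856


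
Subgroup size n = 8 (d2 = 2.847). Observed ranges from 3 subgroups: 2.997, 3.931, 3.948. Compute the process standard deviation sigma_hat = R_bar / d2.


R_bar = (2.997 + 3.931 + 3.948) / 3
R_bar = 10.876 / 3 = 3.6253333
sigma_hat = R_bar / d2 = 3.6253333 / 2.847 = 1.2734

1.2734


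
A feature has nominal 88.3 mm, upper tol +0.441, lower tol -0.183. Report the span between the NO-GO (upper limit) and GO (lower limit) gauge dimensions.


GO = nominal - lower_tol (smallest hole = maximum material condition)
GO = 88.3 - 0.183 = 88.117
NO-GO = nominal + upper_tol (largest hole = least material condition)
NO-GO = 88.3 + 0.441 = 88.741
spread = NO-GO - GO = 88.741 - 88.117 = 0.6240

0.6240


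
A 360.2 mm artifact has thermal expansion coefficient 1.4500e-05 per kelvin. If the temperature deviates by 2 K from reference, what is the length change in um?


dL = L * alpha * dT
= 360.2 * 1.4500e-05 * 2
= 0.0104458 mm
dL_um = 0.0104458 * 1000 = 10.4458 um

10.4458


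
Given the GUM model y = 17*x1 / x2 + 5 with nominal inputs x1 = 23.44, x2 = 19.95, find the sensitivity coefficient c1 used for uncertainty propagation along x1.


y = 17*x1 / x2 + 5
dy/dx1 = 17/x2
Evaluate at x2 = 19.95: c1 = 17 / 19.95
c1 = 0.8521

0.8521


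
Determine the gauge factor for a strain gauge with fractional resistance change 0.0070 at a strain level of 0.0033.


GF = (dR/R) / epsilon
= 0.0070 / 0.0033
= 2.1212

2.1212


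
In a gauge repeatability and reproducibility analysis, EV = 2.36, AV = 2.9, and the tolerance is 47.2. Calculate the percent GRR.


GRR = sqrt(EV^2 + AV^2) = sqrt(2.36^2 + 2.9^2) = 3.7389303
%GRR = GRR / tol * 100 = 3.7389303 / 47.2 * 100
%GRR = 7.9215

7.9215


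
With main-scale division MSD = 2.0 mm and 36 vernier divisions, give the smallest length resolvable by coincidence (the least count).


LC = MSD / n_div
= 2.0 / 36
= 0.0556

0.0556


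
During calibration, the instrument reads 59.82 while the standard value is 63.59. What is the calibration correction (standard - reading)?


Correction = standard - reading
= 63.59 - 59.82
= 3.7700

3.7700


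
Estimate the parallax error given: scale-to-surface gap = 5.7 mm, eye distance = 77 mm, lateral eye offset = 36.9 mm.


error = h * offset / d
= 5.7 * 36.9 / 77
= 2.7316

2.7316


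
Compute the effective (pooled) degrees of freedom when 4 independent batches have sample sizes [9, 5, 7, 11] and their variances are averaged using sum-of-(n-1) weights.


nu = sum_i (n_i - 1)
nu = ((9 - 1) + (5 - 1) + (7 - 1) + (11 - 1))
nu = 8 + 4 + 6 + 10
nu = 28

28


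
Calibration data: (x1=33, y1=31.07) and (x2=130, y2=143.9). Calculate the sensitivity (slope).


slope = (y2 - y1) / (x2 - x1)
= (143.9 - 31.07) / (130 - 33)
= 112.8300 / 97
= 1.1632

1.1632


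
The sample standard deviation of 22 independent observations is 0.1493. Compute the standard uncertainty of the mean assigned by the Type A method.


u_A = s / sqrt(n)
u_A = 0.1493 / sqrt(22)
u_A = 0.1493 / 4.6904158
u_A = 0.0318

0.0318


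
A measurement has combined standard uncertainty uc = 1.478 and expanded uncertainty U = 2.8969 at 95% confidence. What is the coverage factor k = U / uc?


k = U / uc
k = 2.8969 / 1.478
k = 1.96

1.96


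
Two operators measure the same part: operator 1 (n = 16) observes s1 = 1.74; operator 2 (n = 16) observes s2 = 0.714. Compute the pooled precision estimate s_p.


s_p = sqrt(((n1-1)*s1^2 + (n2-1)*s2^2) / (n1+n2-2))
numerator = (16-1)*1.74^2 + (16-1)*0.714^2 = 45.414 + 7.64694 = 53.06094
denominator = 16 + 16 - 2 = 30
s_p^2 = 53.06094 / 30 = 1.768698
s_p = sqrt(1.768698) = 1.3299

1.3299


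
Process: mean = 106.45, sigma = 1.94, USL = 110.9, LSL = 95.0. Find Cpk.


Cpu = (USL - mean) / (3*sigma) = (110.9 - 106.45) / (3*1.94) = 0.7646
Cpl = (mean - LSL) / (3*sigma) = (106.45 - 95.0) / (3*1.94) = 1.9674
Cpk = min(Cpu, Cpl) = 0.7646

0.7646


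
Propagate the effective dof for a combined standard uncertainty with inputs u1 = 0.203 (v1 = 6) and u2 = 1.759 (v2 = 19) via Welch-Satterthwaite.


uc = sqrt(u1^2 + u2^2) = sqrt(0.203^2 + 1.759^2) = 1.770675
v_eff = uc^4 / (u1^4/v1 + u2^4/v2)
= 1.770675^4 / (0.203^4/6 + 1.759^4/19)
= 9.8300431 / 0.50414288
v_eff = 19.4985

19.4985


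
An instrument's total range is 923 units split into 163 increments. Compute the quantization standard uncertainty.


resolution = range / divisions
resolution = 923 / 163 = 5.6625767
u_res = resolution / (2*sqrt(3))
u_res = 5.6625767 / 3.4641016
u_res = 1.6346

1.6346


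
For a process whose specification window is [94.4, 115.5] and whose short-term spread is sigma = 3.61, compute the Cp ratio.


Cp = (USL - LSL) / (6 * sigma)
= (115.5 - 94.4) / (6 * 3.61)
= 21.1000 / 21.6600
= 0.9741

0.9741


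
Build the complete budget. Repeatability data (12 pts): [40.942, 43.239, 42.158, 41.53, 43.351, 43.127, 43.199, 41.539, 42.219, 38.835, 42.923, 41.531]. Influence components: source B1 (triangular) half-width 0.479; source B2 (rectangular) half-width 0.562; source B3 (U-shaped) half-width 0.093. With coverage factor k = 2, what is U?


mean = (40.942 + 43.239 + 42.158 + 41.53 + 43.351 + 43.127 + 43.199 + 41.539 + 42.219 + 38.835 + 42.923 + 41.531) / 12 = 42.04941667
s = sqrt(sum((x - mean)^2)/(n-1)) = 1.3057068
u_A = s / sqrt(n) = 1.3057068 / sqrt(12) = 0.37692509
u_B1 = 0.479 / sqrt(6) = 0.19555093
u_B2 = 0.562 / sqrt(3) = 0.32447085
u_B3 = 0.093 / sqrt(2) = 0.065760931
uc = sqrt(0.37692509^2 + 0.19555093^2 + 0.32447085^2 + 0.065760931^2) = 0.53844083
U = k * uc = 2 * 0.53844083
U = 1.0769

1.0769


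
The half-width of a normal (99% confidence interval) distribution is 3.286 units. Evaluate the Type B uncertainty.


u_B = half_width / 2.576
u_B = 3.286 / 2.576
u_B = 1.2756

1.2756


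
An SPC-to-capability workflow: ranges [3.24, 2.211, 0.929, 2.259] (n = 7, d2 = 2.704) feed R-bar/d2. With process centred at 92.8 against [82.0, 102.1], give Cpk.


R_bar = (3.24 + 2.211 + 0.929 + 2.259) / 4 = 2.15975
sigma = R_bar / d2 = 2.15975 / 2.704 = 0.79872411
Cp = (USL - LSL)/(6*sigma) = (102.1 - 82.0)/(6*0.79872411) = 4.1942
Cpu = (102.1 - 92.8)/(3*0.79872411) = 3.8812
Cpl = (92.8 - 82.0)/(3*0.79872411) = 4.5072
Cpk = min(Cpu, Cpl) = 3.8812

3.8812


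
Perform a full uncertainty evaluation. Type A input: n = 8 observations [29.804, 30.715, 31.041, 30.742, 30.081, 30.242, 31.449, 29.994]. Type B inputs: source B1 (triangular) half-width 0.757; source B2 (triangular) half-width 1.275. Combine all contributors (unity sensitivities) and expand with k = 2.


mean = (29.804 + 30.715 + 31.041 + 30.742 + 30.081 + 30.242 + 31.449 + 29.994) / 8 = 30.5085
s = sqrt(sum((x - mean)^2)/(n-1)) = 0.5707226
u_A = s / sqrt(n) = 0.5707226 / sqrt(8) = 0.20178091
u_B1 = 0.757 / sqrt(6) = 0.30904396
u_B2 = 1.275 / sqrt(6) = 0.52051657
uc = sqrt(0.20178091^2 + 0.30904396^2 + 0.52051657^2) = 0.63809185
U = k * uc = 2 * 0.63809185
U = 1.2762

1.2762


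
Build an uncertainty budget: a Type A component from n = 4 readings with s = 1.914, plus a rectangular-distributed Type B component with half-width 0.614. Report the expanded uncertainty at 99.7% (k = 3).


u_A = s / sqrt(n) = 1.914 / sqrt(4) = 0.957
u_B = half_width / sqrt(3) = 0.614 / sqrt(3) = 0.35449307
uc = sqrt(u_A^2 + u_B^2) = sqrt(0.957^2 + 0.35449307^2) = 1.0205461
U = k * uc = 3 * 1.0205461
U = 3.0616

3.0616


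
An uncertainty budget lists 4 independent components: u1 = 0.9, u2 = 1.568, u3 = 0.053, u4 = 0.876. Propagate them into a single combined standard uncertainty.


uc = sqrt(0.9^2 + 1.568^2 + 0.053^2 + 0.876^2)
uc = sqrt(4.038809)
uc = 2.0097

2.0097


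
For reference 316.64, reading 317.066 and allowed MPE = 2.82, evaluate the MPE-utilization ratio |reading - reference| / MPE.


e = indication - reference = 317.066 - 316.64 = 0.4260
|e| = 0.4260
ratio = |e| / MPE = 0.4260 / 2.82
ratio = 0.1511

0.1511


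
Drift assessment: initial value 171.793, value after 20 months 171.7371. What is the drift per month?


rate = (v2 - v1) / months
= (171.7371 - 171.793) / 20
= -0.0559 / 20
= -0.0028

-0.0028


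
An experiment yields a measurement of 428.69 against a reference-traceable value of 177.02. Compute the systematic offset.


Systematic error = measured - true
= 428.69 - 177.02
= 251.6700

251.6700


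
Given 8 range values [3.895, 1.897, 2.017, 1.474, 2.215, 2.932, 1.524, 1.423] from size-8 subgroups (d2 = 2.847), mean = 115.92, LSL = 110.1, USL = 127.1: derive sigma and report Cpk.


R_bar = (3.895 + 1.897 + 2.017 + 1.474 + 2.215 + 2.932 + 1.524 + 1.423) / 8 = 2.172125
sigma = R_bar / d2 = 2.172125 / 2.847 = 0.76295223
Cp = (USL - LSL)/(6*sigma) = (127.1 - 110.1)/(6*0.76295223) = 3.7136
Cpu = (127.1 - 115.92)/(3*0.76295223) = 4.8845
Cpl = (115.92 - 110.1)/(3*0.76295223) = 2.5428
Cpk = min(Cpu, Cpl) = 2.5428

2.5428


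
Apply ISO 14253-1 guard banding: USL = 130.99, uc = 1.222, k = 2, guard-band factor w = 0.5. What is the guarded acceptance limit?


U = k * uc = 2 * 1.222 = 2.444
guard band g = w * U = 0.5 * 2.444 = 1.222
AL = USL - g = 130.99 - 1.222
AL = 129.7680

129.7680


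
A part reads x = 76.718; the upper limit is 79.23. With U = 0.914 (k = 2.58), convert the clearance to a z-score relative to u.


u = U / k = 0.914 / 2.58 = 0.35426357
margin = |USL - x| = |79.23 - 76.718| = 2.512
z = margin / u = 2.512 / 0.35426357
z = 7.0908

7.0908


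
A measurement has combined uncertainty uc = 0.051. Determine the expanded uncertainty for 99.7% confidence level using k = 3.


U = k * uc
U = 3 * 0.051
U = 0.1530

0.1530


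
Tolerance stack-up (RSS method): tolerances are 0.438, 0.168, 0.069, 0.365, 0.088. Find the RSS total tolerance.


RSS = sqrt(0.438^2 + 0.168^2 + 0.069^2 + 0.365^2 + 0.088^2)
= sqrt(0.365798)
= 0.6048

0.6048


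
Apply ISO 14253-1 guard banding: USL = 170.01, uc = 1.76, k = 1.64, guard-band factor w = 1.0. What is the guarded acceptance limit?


U = k * uc = 1.64 * 1.76 = 2.8864
guard band g = w * U = 1.0 * 2.8864 = 2.8864
AL = USL - g = 170.01 - 2.8864
AL = 167.1236

167.1236


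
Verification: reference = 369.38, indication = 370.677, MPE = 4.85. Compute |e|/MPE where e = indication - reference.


e = indication - reference = 370.677 - 369.38 = 1.2970
|e| = 1.2970
ratio = |e| / MPE = 1.2970 / 4.85
ratio = 0.2674

0.2674


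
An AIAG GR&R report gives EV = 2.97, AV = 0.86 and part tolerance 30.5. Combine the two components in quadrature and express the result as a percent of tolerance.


GRR = sqrt(EV^2 + AV^2) = sqrt(2.97^2 + 0.86^2) = 3.0920058
%GRR = GRR / tol * 100 = 3.0920058 / 30.5 * 100
%GRR = 10.1377

10.1377


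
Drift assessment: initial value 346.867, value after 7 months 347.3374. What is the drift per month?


rate = (v2 - v1) / months
= (347.3374 - 346.867) / 7
= 0.4704 / 7
= 0.0672

0.0672


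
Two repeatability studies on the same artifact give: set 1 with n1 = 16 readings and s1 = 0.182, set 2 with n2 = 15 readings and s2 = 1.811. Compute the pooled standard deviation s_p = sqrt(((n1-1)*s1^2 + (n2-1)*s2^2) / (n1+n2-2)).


s_p = sqrt(((n1-1)*s1^2 + (n2-1)*s2^2) / (n1+n2-2))
numerator = (16-1)*0.182^2 + (15-1)*1.811^2 = 0.49686 + 45.916094 = 46.412954
denominator = 16 + 15 - 2 = 29
s_p^2 = 46.412954 / 29 = 1.6004467
s_p = sqrt(1.6004467) = 1.2651

1.2651


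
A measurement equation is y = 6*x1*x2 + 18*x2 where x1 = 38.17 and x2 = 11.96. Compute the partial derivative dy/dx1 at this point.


y = 6*x1*x2 + 18*x2
dy/dx1 = 6*x2
Evaluate at x2 = 11.96: c1 = 6 * 11.96
c1 = 71.7600

71.7600


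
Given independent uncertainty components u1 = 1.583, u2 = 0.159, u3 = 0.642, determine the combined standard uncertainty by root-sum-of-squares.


uc = sqrt(1.583^2 + 0.159^2 + 0.642^2)
uc = sqrt(2.943334)
uc = 1.7156

1.7156


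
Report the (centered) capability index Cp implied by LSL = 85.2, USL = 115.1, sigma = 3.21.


Cp = (USL - LSL) / (6 * sigma)
= (115.1 - 85.2) / (6 * 3.21)
= 29.9000 / 19.2600
= 1.5524

1.5524


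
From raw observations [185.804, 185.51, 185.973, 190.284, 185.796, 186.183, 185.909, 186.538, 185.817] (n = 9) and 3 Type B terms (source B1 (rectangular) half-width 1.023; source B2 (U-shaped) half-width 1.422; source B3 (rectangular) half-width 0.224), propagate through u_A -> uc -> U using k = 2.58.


mean = (185.804 + 185.51 + 185.973 + 190.284 + 185.796 + 186.183 + 185.909 + 186.538 + 185.817) / 9 = 186.4237778
s = sqrt(sum((x - mean)^2)/(n-1)) = 1.4757173
u_A = s / sqrt(n) = 1.4757173 / sqrt(9) = 0.49190577
u_B1 = 1.023 / sqrt(3) = 0.59062933
u_B2 = 1.422 / sqrt(2) = 1.0055058
u_B3 = 0.224 / sqrt(3) = 0.12932646
uc = sqrt(0.49190577^2 + 0.59062933^2 + 1.0055058^2 + 0.12932646^2) = 1.2722349
U = k * uc = 2.58 * 1.2722349
U = 3.2824

3.2824


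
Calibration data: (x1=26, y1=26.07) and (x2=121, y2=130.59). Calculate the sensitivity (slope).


slope = (y2 - y1) / (x2 - x1)
= (130.59 - 26.07) / (121 - 26)
= 104.5200 / 95
= 1.1002

1.1002


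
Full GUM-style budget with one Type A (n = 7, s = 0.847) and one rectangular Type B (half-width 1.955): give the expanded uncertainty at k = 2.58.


u_A = s / sqrt(n) = 0.847 / sqrt(7) = 0.32013591
u_B = half_width / sqrt(3) = 1.955 / sqrt(3) = 1.1287198
uc = sqrt(u_A^2 + u_B^2) = sqrt(0.32013591^2 + 1.1287198^2) = 1.1732414
U = k * uc = 2.58 * 1.1732414
U = 3.0270

3.0270


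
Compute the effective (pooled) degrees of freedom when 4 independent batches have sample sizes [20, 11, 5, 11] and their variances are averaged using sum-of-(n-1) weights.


nu = sum_i (n_i - 1)
nu = ((20 - 1) + (11 - 1) + (5 - 1) + (11 - 1))
nu = 19 + 10 + 4 + 10
nu = 43

43


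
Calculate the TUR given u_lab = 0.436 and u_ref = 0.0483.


TUR = u_lab / u_ref
= 0.436 / 0.0483
= 9.0269

9.0269


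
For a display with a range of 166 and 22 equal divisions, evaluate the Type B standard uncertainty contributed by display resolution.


resolution = range / divisions
resolution = 166 / 22 = 7.5454545
u_res = resolution / (2*sqrt(3))
u_res = 7.5454545 / 3.4641016
u_res = 2.1782

2.1782


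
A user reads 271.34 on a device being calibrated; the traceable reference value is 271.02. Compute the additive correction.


Correction = standard - reading
= 271.02 - 271.34
= -0.3200

-0.3200


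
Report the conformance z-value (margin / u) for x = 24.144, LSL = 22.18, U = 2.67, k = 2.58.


u = U / k = 2.67 / 2.58 = 1.0348837
margin = |LSL - x| = |22.18 - 24.144| = 1.964
z = margin / u = 1.964 / 1.0348837
z = 1.8978

1.8978


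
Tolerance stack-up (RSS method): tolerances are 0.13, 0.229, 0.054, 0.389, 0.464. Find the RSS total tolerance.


RSS = sqrt(0.13^2 + 0.229^2 + 0.054^2 + 0.389^2 + 0.464^2)
= sqrt(0.438874)
= 0.6625

0.6625


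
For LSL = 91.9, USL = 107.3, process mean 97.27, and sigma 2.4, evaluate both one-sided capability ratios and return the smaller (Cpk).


Cpu = (USL - mean) / (3*sigma) = (107.3 - 97.27) / (3*2.4) = 1.3931
Cpl = (mean - LSL) / (3*sigma) = (97.27 - 91.9) / (3*2.4) = 0.7458
Cpk = min(Cpu, Cpl) = 0.7458

0.7458


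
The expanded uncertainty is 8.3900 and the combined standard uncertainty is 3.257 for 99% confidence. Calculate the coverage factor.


k = U / uc
k = 8.3900 / 3.257
k = 2.576

2.576


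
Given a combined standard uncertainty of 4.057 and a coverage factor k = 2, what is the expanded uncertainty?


U = k * uc
U = 2 * 4.057
U = 8.1140

8.1140


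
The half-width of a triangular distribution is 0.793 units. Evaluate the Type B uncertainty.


u_B = half_width / sqrt(6)
u_B = 0.793 / 2.4494897
u_B = 0.3237

0.3237


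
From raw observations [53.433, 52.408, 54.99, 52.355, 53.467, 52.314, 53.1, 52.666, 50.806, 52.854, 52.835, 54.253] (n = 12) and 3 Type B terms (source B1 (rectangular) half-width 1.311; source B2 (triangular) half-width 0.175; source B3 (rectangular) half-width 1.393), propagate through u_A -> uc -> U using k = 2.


mean = (53.433 + 52.408 + 54.99 + 52.355 + 53.467 + 52.314 + 53.1 + 52.666 + 50.806 + 52.854 + 52.835 + 54.253) / 12 = 52.95675
s = sqrt(sum((x - mean)^2)/(n-1)) = 1.0502839
u_A = s / sqrt(n) = 1.0502839 / sqrt(12) = 0.30319085
u_B1 = 1.311 / sqrt(3) = 0.7569062
u_B2 = 0.175 / sqrt(6) = 0.071443451
u_B3 = 1.393 / sqrt(3) = 0.80424892
uc = sqrt(0.30319085^2 + 0.7569062^2 + 0.071443451^2 + 0.80424892^2) = 1.1474982
U = k * uc = 2 * 1.1474982
U = 2.2950

2.2950


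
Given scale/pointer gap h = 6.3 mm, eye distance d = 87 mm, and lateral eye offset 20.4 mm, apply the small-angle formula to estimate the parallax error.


error = h * offset / d
= 6.3 * 20.4 / 87
= 1.4772

1.4772


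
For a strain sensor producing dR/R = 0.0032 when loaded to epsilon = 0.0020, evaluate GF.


GF = (dR/R) / epsilon
= 0.0032 / 0.0020
= 1.6000

1.6000


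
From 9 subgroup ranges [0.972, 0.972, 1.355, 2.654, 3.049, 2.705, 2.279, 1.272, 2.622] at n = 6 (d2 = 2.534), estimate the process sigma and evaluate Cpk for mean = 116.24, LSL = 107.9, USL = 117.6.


R_bar = (0.972 + 0.972 + 1.355 + 2.654 + 3.049 + 2.705 + 2.279 + 1.272 + 2.622) / 9 = 1.9866667
sigma = R_bar / d2 = 1.9866667 / 2.534 = 0.78400422
Cp = (USL - LSL)/(6*sigma) = (117.6 - 107.9)/(6*0.78400422) = 2.0621
Cpu = (117.6 - 116.24)/(3*0.78400422) = 0.5782
Cpl = (116.24 - 107.9)/(3*0.78400422) = 3.5459
Cpk = min(Cpu, Cpl) = 0.5782

0.5782


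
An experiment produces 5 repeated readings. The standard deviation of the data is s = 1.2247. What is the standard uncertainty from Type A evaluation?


u_A = s / sqrt(n)
u_A = 1.2247 / sqrt(5)
u_A = 1.2247 / 2.236068
u_A = 0.5477

0.5477


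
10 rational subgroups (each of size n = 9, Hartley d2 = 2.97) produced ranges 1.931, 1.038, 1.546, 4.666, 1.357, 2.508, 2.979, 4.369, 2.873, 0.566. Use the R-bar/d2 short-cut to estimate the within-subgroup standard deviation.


R_bar = (1.931 + 1.038 + 1.546 + 4.666 + 1.357 + 2.508 + 2.979 + 4.369 + 2.873 + 0.566) / 10
R_bar = 23.833 / 10 = 2.3833
sigma_hat = R_bar / d2 = 2.3833 / 2.97 = 0.8025

0.8025


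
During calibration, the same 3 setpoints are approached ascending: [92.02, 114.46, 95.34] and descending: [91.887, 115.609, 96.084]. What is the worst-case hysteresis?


|92.02 - 91.887| = 0.1330
|114.46 - 115.609| = 1.1490
|95.34 - 96.084| = 0.7440
hysteresis = max(diffs) = 1.1490

1.1490
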